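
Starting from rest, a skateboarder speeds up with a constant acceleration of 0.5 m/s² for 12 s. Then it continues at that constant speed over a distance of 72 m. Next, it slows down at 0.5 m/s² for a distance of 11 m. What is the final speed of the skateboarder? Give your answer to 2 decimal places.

5.00 m/s

Phase 1 (accelerating): v₀ = 0 m/s, a = 0.5 m/s².
v = v₀ + at = 0 + (0.5)(12) = 6.00 m/s
Δx = v₀t + ½at² = 0·12 + 0.5·0.5·12² = 36.0 m

Phase 2 (constant speed): v₀ = 6.00 m/s, a = 0 m/s².
Constant speed: t = d/v = 72/6.00 = 12.0 s

Phase 3 (decelerating): v₀ = 6.00 m/s, a = -0.5 m/s².
v² = v₀² + 2aΔx = 6.00² + 2·-0.5·11 = 25.0 → v = 5.00 m/s
t = (v − v₀)/a = (5.00 − 6.00)/-0.5 = 2.00 s
Final speed = 5.00 m/s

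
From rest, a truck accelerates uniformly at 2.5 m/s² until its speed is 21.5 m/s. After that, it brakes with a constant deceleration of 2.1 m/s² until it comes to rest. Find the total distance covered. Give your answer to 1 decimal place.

202.5 m

Phase 1 (accelerating): v₀ = 0 m/s, a = 2.5 m/s².
v = v₀ + at → t = (21.5 − 0) / 2.5 = 8.60 s
v² = v₀² + 2aΔx → Δx = (21.5² − 0²)/(2·2.5) = 92.5 m

Phase 2 (decelerating): v₀ = 21.5 m/s, a = -2.1 m/s².
v = v₀ + at → t = (0 − 21.5) / -2.1 = 10.2 s
v² = v₀² + 2aΔx → Δx = (0² − 21.5²)/(2·-2.1) = 110 m
Total distance = 92.5 + 110 = 203 m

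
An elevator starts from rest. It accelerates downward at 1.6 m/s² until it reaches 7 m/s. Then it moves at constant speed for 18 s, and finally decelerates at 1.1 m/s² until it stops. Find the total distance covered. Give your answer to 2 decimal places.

Phase 1 (accelerating): v₀ = 0 m/s, a = 1.6 m/s².
v = v₀ + at → t = (7 − 0) / 1.6 = 4.38 s
v² = v₀² + 2aΔx → Δx = (7² − 0²)/(2·1.6) = 15.3 m

Phase 2 (constant speed): v₀ = 7.00 m/s, a = 0 m/s².
v = v₀ + at = 7.00 + (0)(18) = 7.00 m/s
Δx = v₀t + ½at² = 7.00·18 + 0.5·0·18² = 126 m

Phase 3 (decelerating): v₀ = 7.00 m/s, a = -1.1 m/s².
v = v₀ + at → t = (0 − 7.00) / -1.1 = 6.36 s
v² = v₀² + 2aΔx → Δx = (0² − 7.00²)/(2·-1.1) = 22.3 m
Total distance = 15.3 + 126 + 22.3 = 164 m

163.59 m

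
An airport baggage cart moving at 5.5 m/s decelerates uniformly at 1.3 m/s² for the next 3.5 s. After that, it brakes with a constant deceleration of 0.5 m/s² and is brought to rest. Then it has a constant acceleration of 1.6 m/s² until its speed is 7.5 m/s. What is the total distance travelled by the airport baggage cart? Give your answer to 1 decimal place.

Phase 1 (decelerating): v₀ = 5.50 m/s, a = -1.3 m/s².
v = v₀ + at = 5.50 + (-1.3)(3.5) = 0.950 m/s
Δx = v₀t + ½at² = 5.50·3.5 + 0.5·-1.3·3.5² = 11.3 m

Phase 2 (decelerating): v₀ = 0.950 m/s, a = -0.5 m/s².
v = v₀ + at → t = (0 − 0.950) / -0.5 = 1.90 s
v² = v₀² + 2aΔx → Δx = (0² − 0.950²)/(2·-0.5) = 0.903 m

Phase 3 (accelerating): v₀ = 0 m/s, a = 1.6 m/s².
v = v₀ + at → t = (7.5 − 0) / 1.6 = 4.69 s
v² = v₀² + 2aΔx → Δx = (7.5² − 0²)/(2·1.6) = 17.6 m
Total distance = 11.3 + 0.903 + 17.6 = 29.8 m

29.8 m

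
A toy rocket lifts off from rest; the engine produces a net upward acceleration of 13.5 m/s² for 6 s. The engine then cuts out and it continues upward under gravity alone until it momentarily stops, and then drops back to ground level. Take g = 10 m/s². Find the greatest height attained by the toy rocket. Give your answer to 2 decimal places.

Phase 1 (powered ascent): v₀ = 0 m/s, a = 13.5 m/s².
v = v₀ + at = 0 + (13.5)(6) = 81.0 m/s
Δx = v₀t + ½at² = 0·6 + 0.5·13.5·6² = 243 m

Phase 2 (coasting upward): v₀ = 81.0 m/s, a = -10 m/s².
v = v₀ + at → t = (0 − 81.0) / -10 = 8.10 s
v² = v₀² + 2aΔx → Δx = (0² − 81.0²)/(2·-10) = 328 m
Maximum height = 243 + 328 = 571 m

571.05 m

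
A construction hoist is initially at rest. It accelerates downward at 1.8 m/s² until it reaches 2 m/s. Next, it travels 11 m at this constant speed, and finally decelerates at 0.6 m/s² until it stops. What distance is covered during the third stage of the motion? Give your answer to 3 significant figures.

Phase 1 (accelerating): v₀ = 0 m/s, a = 1.8 m/s².
v = v₀ + at → t = (2 − 0) / 1.8 = 1.11 s
v² = v₀² + 2aΔx → Δx = (2² − 0²)/(2·1.8) = 1.11 m

Phase 2 (constant speed): v₀ = 2.00 m/s, a = 0 m/s².
Constant speed: t = d/v = 11/2.00 = 5.50 s

Phase 3 (decelerating): v₀ = 2.00 m/s, a = -0.6 m/s².
v = v₀ + at → t = (0 − 2.00) / -0.6 = 3.33 s
v² = v₀² + 2aΔx → Δx = (0² − 2.00²)/(2·-0.6) = 3.33 m
Distance in phase 3 = 3.33 m

3.33 m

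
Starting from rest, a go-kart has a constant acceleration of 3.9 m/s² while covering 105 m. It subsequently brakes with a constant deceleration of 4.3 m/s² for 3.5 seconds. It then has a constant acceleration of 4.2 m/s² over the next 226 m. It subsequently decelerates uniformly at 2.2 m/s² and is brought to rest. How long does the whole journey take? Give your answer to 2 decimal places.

Phase 1 (accelerating): v₀ = 0 m/s, a = 3.9 m/s².
v² = v₀² + 2aΔx = 0² + 2·3.9·105 = 819 → v = 28.6 m/s
t = (v − v₀)/a = (28.6 − 0)/3.9 = 7.34 s

Phase 2 (decelerating): v₀ = 28.6 m/s, a = -4.3 m/s².
v = v₀ + at = 28.6 + (-4.3)(3.5) = 13.6 m/s
Δx = v₀t + ½at² = 28.6·3.5 + 0.5·-4.3·3.5² = 73.8 m

Phase 3 (accelerating): v₀ = 13.6 m/s, a = 4.2 m/s².
v² = v₀² + 2aΔx = 13.6² + 2·4.2·226 = 2080 → v = 45.6 m/s
t = (v − v₀)/a = (45.6 − 13.6)/4.2 = 7.63 s

Phase 4 (decelerating): v₀ = 45.6 m/s, a = -2.2 m/s².
v = v₀ + at → t = (0 − 45.6) / -2.2 = 20.7 s
v² = v₀² + 2aΔx → Δx = (0² − 45.6²)/(2·-2.2) = 473 m
Total time = 7.34 + 3.50 + 7.63 + 20.7 = 39.2 s

39.22 s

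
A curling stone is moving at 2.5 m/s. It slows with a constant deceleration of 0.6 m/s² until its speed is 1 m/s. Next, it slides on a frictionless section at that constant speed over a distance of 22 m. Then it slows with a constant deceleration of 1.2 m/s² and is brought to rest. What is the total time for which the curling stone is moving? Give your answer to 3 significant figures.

Phase 1 (decelerating): v₀ = 2.50 m/s, a = -0.6 m/s².
v = v₀ + at → t = (1 − 2.50) / -0.6 = 2.50 s
v² = v₀² + 2aΔx → Δx = (1² − 2.50²)/(2·-0.6) = 4.38 m

Phase 2 (constant speed): v₀ = 1.00 m/s, a = 0 m/s².
Constant speed: t = d/v = 22/1.00 = 22.0 s

Phase 3 (decelerating): v₀ = 1.00 m/s, a = -1.2 m/s².
v = v₀ + at → t = (0 − 1.00) / -1.2 = 0.833 s
v² = v₀² + 2aΔx → Δx = (0² − 1.00²)/(2·-1.2) = 0.417 m
Total time = 2.50 + 22.0 + 0.833 = 25.3 s

25.3 s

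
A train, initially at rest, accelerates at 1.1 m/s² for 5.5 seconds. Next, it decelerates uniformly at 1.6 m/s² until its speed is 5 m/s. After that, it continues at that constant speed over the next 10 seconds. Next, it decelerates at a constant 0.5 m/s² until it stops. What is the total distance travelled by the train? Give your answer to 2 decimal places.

95.26 m

Phase 1 (accelerating): v₀ = 0 m/s, a = 1.1 m/s².
v = v₀ + at = 0 + (1.1)(5.5) = 6.05 m/s
Δx = v₀t + ½at² = 0·5.5 + 0.5·1.1·5.5² = 16.6 m

Phase 2 (decelerating): v₀ = 6.05 m/s, a = -1.6 m/s².
v = v₀ + at → t = (5 − 6.05) / -1.6 = 0.656 s
v² = v₀² + 2aΔx → Δx = (5² − 6.05²)/(2·-1.6) = 3.63 m

Phase 3 (constant speed): v₀ = 5.00 m/s, a = 0 m/s².
v = v₀ + at = 5.00 + (0)(10) = 5.00 m/s
Δx = v₀t + ½at² = 5.00·10 + 0.5·0·10² = 50.0 m

Phase 4 (decelerating): v₀ = 5.00 m/s, a = -0.5 m/s².
v = v₀ + at → t = (0 − 5.00) / -0.5 = 10.0 s
v² = v₀² + 2aΔx → Δx = (0² − 5.00²)/(2·-0.5) = 25.0 m
Total distance = 16.6 + 3.63 + 50.0 + 25.0 = 95.3 m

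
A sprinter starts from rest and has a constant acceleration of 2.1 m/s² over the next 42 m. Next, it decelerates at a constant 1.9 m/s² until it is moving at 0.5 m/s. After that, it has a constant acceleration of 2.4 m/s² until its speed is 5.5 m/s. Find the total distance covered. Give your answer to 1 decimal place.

94.6 m

Phase 1 (accelerating): v₀ = 0 m/s, a = 2.1 m/s².
v² = v₀² + 2aΔx = 0² + 2·2.1·42 = 176 → v = 13.3 m/s
t = (v − v₀)/a = (13.3 − 0)/2.1 = 6.32 s

Phase 2 (decelerating): v₀ = 13.3 m/s, a = -1.9 m/s².
v = v₀ + at → t = (0.5 − 13.3) / -1.9 = 6.73 s
v² = v₀² + 2aΔx → Δx = (0.5² − 13.3²)/(2·-1.9) = 46.4 m

Phase 3 (accelerating): v₀ = 0.500 m/s, a = 2.4 m/s².
v = v₀ + at → t = (5.5 − 0.500) / 2.4 = 2.08 s
v² = v₀² + 2aΔx → Δx = (5.5² − 0.500²)/(2·2.4) = 6.25 m
Total distance = 42.0 + 46.4 + 6.25 = 94.6 m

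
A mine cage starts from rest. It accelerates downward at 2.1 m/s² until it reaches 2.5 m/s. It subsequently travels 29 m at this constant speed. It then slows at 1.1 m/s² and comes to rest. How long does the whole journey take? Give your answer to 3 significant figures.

Phase 1 (accelerating): v₀ = 0 m/s, a = 2.1 m/s².
v = v₀ + at → t = (2.5 − 0) / 2.1 = 1.19 s
v² = v₀² + 2aΔx → Δx = (2.5² − 0²)/(2·2.1) = 1.49 m

Phase 2 (constant speed): v₀ = 2.50 m/s, a = 0 m/s².
Constant speed: t = d/v = 29/2.50 = 11.6 s

Phase 3 (decelerating): v₀ = 2.50 m/s, a = -1.1 m/s².
v = v₀ + at → t = (0 − 2.50) / -1.1 = 2.27 s
v² = v₀² + 2aΔx → Δx = (0² − 2.50²)/(2·-1.1) = 2.84 m
Total time = 1.19 + 11.6 + 2.27 = 15.1 s

15.1 s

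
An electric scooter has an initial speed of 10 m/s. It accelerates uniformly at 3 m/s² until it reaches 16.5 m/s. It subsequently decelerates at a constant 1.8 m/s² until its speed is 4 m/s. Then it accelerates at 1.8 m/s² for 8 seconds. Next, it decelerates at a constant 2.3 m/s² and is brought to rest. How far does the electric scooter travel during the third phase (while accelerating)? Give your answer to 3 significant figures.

89.6 m

Phase 1 (accelerating): v₀ = 10.0 m/s, a = 3 m/s².
v = v₀ + at → t = (16.5 − 10.0) / 3 = 2.17 s
v² = v₀² + 2aΔx → Δx = (16.5² − 10.0²)/(2·3) = 28.7 m

Phase 2 (decelerating): v₀ = 16.5 m/s, a = -1.8 m/s².
v = v₀ + at → t = (4 − 16.5) / -1.8 = 6.94 s
v² = v₀² + 2aΔx → Δx = (4² − 16.5²)/(2·-1.8) = 71.2 m

Phase 3 (accelerating): v₀ = 4.00 m/s, a = 1.8 m/s².
v = v₀ + at = 4.00 + (1.8)(8) = 18.4 m/s
Δx = v₀t + ½at² = 4.00·8 + 0.5·1.8·8² = 89.6 m
Distance in phase 3 = 89.6 m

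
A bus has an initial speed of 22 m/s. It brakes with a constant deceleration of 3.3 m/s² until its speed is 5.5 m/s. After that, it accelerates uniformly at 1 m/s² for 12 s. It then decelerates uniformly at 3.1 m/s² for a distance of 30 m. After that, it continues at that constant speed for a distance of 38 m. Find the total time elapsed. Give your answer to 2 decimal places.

22.57 s

Phase 1 (decelerating): v₀ = 22.0 m/s, a = -3.3 m/s².
v = v₀ + at → t = (5.5 − 22.0) / -3.3 = 5.00 s
v² = v₀² + 2aΔx → Δx = (5.5² − 22.0²)/(2·-3.3) = 68.8 m

Phase 2 (accelerating): v₀ = 5.50 m/s, a = 1 m/s².
v = v₀ + at = 5.50 + (1)(12) = 17.5 m/s
Δx = v₀t + ½at² = 5.50·12 + 0.5·1·12² = 138 m

Phase 3 (decelerating): v₀ = 17.5 m/s, a = -3.1 m/s².
v² = v₀² + 2aΔx = 17.5² + 2·-3.1·30 = 120 → v = 11.0 m/s
t = (v − v₀)/a = (11.0 − 17.5)/-3.1 = 2.11 s

Phase 4 (constant speed): v₀ = 11.0 m/s, a = 0 m/s².
Constant speed: t = d/v = 38/11.0 = 3.47 s
Total time = 5.00 + 12.0 + 2.11 + 3.47 = 22.6 s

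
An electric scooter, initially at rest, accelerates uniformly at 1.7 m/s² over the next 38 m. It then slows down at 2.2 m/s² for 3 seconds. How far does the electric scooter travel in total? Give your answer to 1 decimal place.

Phase 1 (accelerating): v₀ = 0 m/s, a = 1.7 m/s².
v² = v₀² + 2aΔx = 0² + 2·1.7·38 = 129 → v = 11.4 m/s
t = (v − v₀)/a = (11.4 − 0)/1.7 = 6.69 s

Phase 2 (decelerating): v₀ = 11.4 m/s, a = -2.2 m/s².
v = v₀ + at = 11.4 + (-2.2)(3) = 4.77 m/s
Δx = v₀t + ½at² = 11.4·3 + 0.5·-2.2·3² = 24.2 m
Total distance = 38.0 + 24.2 = 62.2 m

62.2 m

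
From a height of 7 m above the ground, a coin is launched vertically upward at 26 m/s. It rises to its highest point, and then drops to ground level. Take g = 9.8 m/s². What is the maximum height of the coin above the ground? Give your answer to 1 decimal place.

Phase 1 (rising): v₀ = 26.0 m/s, a = -9.8 m/s².
v = v₀ + at → t = (0 − 26.0) / -9.8 = 2.65 s
v² = v₀² + 2aΔx → Δx = (0² − 26.0²)/(2·-9.8) = 34.5 m
Maximum height = 7 + 34.5 = 41.5 m

41.5 m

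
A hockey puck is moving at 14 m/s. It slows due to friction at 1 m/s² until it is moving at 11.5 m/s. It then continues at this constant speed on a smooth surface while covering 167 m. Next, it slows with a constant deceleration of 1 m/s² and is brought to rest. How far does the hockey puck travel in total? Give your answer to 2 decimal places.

265.00 m

Phase 1 (decelerating): v₀ = 14.0 m/s, a = -1 m/s².
v = v₀ + at → t = (11.5 − 14.0) / -1 = 2.50 s
v² = v₀² + 2aΔx → Δx = (11.5² − 14.0²)/(2·-1) = 31.9 m

Phase 2 (constant speed): v₀ = 11.5 m/s, a = 0 m/s².
Constant speed: t = d/v = 167/11.5 = 14.5 s

Phase 3 (decelerating): v₀ = 11.5 m/s, a = -1 m/s².
v = v₀ + at → t = (0 − 11.5) / -1 = 11.5 s
v² = v₀² + 2aΔx → Δx = (0² − 11.5²)/(2·-1) = 66.1 m
Total distance = 31.9 + 167 + 66.1 = 265 m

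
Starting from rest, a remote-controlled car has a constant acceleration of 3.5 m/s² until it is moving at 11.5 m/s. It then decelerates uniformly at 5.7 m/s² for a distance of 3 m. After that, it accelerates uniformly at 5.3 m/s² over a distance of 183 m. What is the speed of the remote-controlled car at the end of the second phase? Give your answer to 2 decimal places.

Phase 1 (accelerating): v₀ = 0 m/s, a = 3.5 m/s².
v = v₀ + at → t = (11.5 − 0) / 3.5 = 3.29 s
v² = v₀² + 2aΔx → Δx = (11.5² − 0²)/(2·3.5) = 18.9 m

Phase 2 (decelerating): v₀ = 11.5 m/s, a = -5.7 m/s².
v² = v₀² + 2aΔx = 11.5² + 2·-5.7·3 = 98.0 → v = 9.90 m/s
t = (v − v₀)/a = (9.90 − 11.5)/-5.7 = 0.280 s
Speed at end of phase 2 = 9.90 m/s

9.90 m/s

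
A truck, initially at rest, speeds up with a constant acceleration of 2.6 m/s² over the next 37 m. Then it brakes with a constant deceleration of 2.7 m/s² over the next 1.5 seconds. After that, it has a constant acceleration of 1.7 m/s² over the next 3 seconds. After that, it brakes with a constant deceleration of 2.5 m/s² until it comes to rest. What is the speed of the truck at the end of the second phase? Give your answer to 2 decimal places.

9.82 m/s

Phase 1 (accelerating): v₀ = 0 m/s, a = 2.6 m/s².
v² = v₀² + 2aΔx = 0² + 2·2.6·37 = 192 → v = 13.9 m/s
t = (v − v₀)/a = (13.9 − 0)/2.6 = 5.33 s

Phase 2 (decelerating): v₀ = 13.9 m/s, a = -2.7 m/s².
v = v₀ + at = 13.9 + (-2.7)(1.5) = 9.82 m/s
Δx = v₀t + ½at² = 13.9·1.5 + 0.5·-2.7·1.5² = 17.8 m
Speed at end of phase 2 = 9.82 m/s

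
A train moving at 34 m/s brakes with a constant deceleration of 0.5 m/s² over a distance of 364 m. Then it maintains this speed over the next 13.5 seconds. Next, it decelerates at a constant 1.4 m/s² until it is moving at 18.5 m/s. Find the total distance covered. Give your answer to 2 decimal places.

904.55 m

Phase 1 (decelerating): v₀ = 34.0 m/s, a = -0.5 m/s².
v² = v₀² + 2aΔx = 34.0² + 2·-0.5·364 = 792 → v = 28.1 m/s
t = (v − v₀)/a = (28.1 − 34.0)/-0.5 = 11.7 s

Phase 2 (constant speed): v₀ = 28.1 m/s, a = 0 m/s².
v = v₀ + at = 28.1 + (0)(13.5) = 28.1 m/s
Δx = v₀t + ½at² = 28.1·13.5 + 0.5·0·13.5² = 380 m

Phase 3 (decelerating): v₀ = 28.1 m/s, a = -1.4 m/s².
v = v₀ + at → t = (18.5 − 28.1) / -1.4 = 6.89 s
v² = v₀² + 2aΔx → Δx = (18.5² − 28.1²)/(2·-1.4) = 161 m
Total distance = 364 + 380 + 161 = 905 m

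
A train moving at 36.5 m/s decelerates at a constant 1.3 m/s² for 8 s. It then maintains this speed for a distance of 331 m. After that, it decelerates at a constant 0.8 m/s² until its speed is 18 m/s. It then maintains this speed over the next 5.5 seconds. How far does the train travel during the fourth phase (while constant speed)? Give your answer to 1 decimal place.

Phase 1 (decelerating): v₀ = 36.5 m/s, a = -1.3 m/s².
v = v₀ + at = 36.5 + (-1.3)(8) = 26.1 m/s
Δx = v₀t + ½at² = 36.5·8 + 0.5·-1.3·8² = 250 m

Phase 2 (constant speed): v₀ = 26.1 m/s, a = 0 m/s².
Constant speed: t = d/v = 331/26.1 = 12.7 s

Phase 3 (decelerating): v₀ = 26.1 m/s, a = -0.8 m/s².
v = v₀ + at → t = (18 − 26.1) / -0.8 = 10.1 s
v² = v₀² + 2aΔx → Δx = (18² − 26.1²)/(2·-0.8) = 223 m

Phase 4 (constant speed): v₀ = 18.0 m/s, a = 0 m/s².
v = v₀ + at = 18.0 + (0)(5.5) = 18.0 m/s
Δx = v₀t + ½at² = 18.0·5.5 + 0.5·0·5.5² = 99.0 m
Distance in phase 4 = 99.0 m

99.0 m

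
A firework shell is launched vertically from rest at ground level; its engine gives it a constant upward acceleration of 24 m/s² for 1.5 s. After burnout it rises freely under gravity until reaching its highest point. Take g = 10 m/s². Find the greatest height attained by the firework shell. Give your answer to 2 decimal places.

91.80 m

Phase 1 (powered ascent): v₀ = 0 m/s, a = 24 m/s².
v = v₀ + at = 0 + (24)(1.5) = 36.0 m/s
Δx = v₀t + ½at² = 0·1.5 + 0.5·24·1.5² = 27.0 m

Phase 2 (coasting upward): v₀ = 36.0 m/s, a = -10 m/s².
v = v₀ + at → t = (0 − 36.0) / -10 = 3.60 s
v² = v₀² + 2aΔx → Δx = (0² − 36.0²)/(2·-10) = 64.8 m
Maximum height = 27.0 + 64.8 = 91.8 m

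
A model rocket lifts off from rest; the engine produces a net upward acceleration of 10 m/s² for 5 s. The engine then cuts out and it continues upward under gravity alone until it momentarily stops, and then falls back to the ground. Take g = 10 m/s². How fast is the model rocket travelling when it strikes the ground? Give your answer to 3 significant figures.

70.7 m/s

Phase 1 (powered ascent): v₀ = 0 m/s, a = 10 m/s².
v = v₀ + at = 0 + (10)(5) = 50.0 m/s
Δx = v₀t + ½at² = 0·5 + 0.5·10·5² = 125 m

Phase 2 (coasting upward): v₀ = 50.0 m/s, a = -10 m/s².
v = v₀ + at → t = (0 − 50.0) / -10 = 5.00 s
v² = v₀² + 2aΔx → Δx = (0² − 50.0²)/(2·-10) = 125 m

Phase 3 (free fall): v₀ = 0 m/s, a = -10 m/s².
Falls 250 m from rest: t = √(2·250/10) = 7.07 s; v = g·t = 70.7 m/s.
Impact speed = 70.7 m/s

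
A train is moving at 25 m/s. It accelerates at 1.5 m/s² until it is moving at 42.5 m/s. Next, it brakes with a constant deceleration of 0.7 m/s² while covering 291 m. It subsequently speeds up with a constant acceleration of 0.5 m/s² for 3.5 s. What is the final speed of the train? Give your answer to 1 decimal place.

39.2 m/s

Phase 1 (accelerating): v₀ = 25.0 m/s, a = 1.5 m/s².
v = v₀ + at → t = (42.5 − 25.0) / 1.5 = 11.7 s
v² = v₀² + 2aΔx → Δx = (42.5² − 25.0²)/(2·1.5) = 394 m

Phase 2 (decelerating): v₀ = 42.5 m/s, a = -0.7 m/s².
v² = v₀² + 2aΔx = 42.5² + 2·-0.7·291 = 1400 → v = 37.4 m/s
t = (v − v₀)/a = (37.4 − 42.5)/-0.7 = 7.28 s

Phase 3 (accelerating): v₀ = 37.4 m/s, a = 0.5 m/s².
v = v₀ + at = 37.4 + (0.5)(3.5) = 39.2 m/s
Δx = v₀t + ½at² = 37.4·3.5 + 0.5·0.5·3.5² = 134 m
Final speed = 39.2 m/s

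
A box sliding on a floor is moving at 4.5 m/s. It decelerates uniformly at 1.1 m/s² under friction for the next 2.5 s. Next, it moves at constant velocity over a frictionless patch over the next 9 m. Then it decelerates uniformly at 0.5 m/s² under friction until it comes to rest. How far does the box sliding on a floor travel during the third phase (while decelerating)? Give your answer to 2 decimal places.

3.06 m

Phase 1 (decelerating): v₀ = 4.50 m/s, a = -1.1 m/s².
v = v₀ + at = 4.50 + (-1.1)(2.5) = 1.75 m/s
Δx = v₀t + ½at² = 4.50·2.5 + 0.5·-1.1·2.5² = 7.81 m

Phase 2 (constant speed): v₀ = 1.75 m/s, a = 0 m/s².
Constant speed: t = d/v = 9/1.75 = 5.14 s

Phase 3 (decelerating): v₀ = 1.75 m/s, a = -0.5 m/s².
v = v₀ + at → t = (0 − 1.75) / -0.5 = 3.50 s
v² = v₀² + 2aΔx → Δx = (0² − 1.75²)/(2·-0.5) = 3.06 m
Distance in phase 3 = 3.06 m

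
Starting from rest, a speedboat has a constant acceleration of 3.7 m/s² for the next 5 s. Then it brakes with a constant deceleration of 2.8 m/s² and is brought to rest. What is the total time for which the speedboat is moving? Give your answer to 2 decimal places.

Phase 1 (accelerating): v₀ = 0 m/s, a = 3.7 m/s².
v = v₀ + at = 0 + (3.7)(5) = 18.5 m/s
Δx = v₀t + ½at² = 0·5 + 0.5·3.7·5² = 46.2 m

Phase 2 (decelerating): v₀ = 18.5 m/s, a = -2.8 m/s².
v = v₀ + at → t = (0 − 18.5) / -2.8 = 6.61 s
v² = v₀² + 2aΔx → Δx = (0² − 18.5²)/(2·-2.8) = 61.1 m
Total time = 5.00 + 6.61 = 11.6 s

11.61 s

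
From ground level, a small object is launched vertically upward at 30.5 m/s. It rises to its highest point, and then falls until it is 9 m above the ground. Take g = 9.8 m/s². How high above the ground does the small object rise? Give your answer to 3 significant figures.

Phase 1 (rising): v₀ = 30.5 m/s, a = -9.8 m/s².
v = v₀ + at → t = (0 − 30.5) / -9.8 = 3.11 s
v² = v₀² + 2aΔx → Δx = (0² − 30.5²)/(2·-9.8) = 47.5 m
Maximum height = 47.5 m

47.5 m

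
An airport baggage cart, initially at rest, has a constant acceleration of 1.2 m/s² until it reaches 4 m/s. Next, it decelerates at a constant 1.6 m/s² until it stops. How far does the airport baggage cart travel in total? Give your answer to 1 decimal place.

11.7 m

Phase 1 (accelerating): v₀ = 0 m/s, a = 1.2 m/s².
v = v₀ + at → t = (4 − 0) / 1.2 = 3.33 s
v² = v₀² + 2aΔx → Δx = (4² − 0²)/(2·1.2) = 6.67 m

Phase 2 (decelerating): v₀ = 4.00 m/s, a = -1.6 m/s².
v = v₀ + at → t = (0 − 4.00) / -1.6 = 2.50 s
v² = v₀² + 2aΔx → Δx = (0² − 4.00²)/(2·-1.6) = 5.00 m
Total distance = 6.67 + 5.00 = 11.7 m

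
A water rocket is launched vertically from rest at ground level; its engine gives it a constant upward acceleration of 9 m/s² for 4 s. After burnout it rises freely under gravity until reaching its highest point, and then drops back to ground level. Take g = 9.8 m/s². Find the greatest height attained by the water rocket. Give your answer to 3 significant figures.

138 m

Phase 1 (powered ascent): v₀ = 0 m/s, a = 9 m/s².
v = v₀ + at = 0 + (9)(4) = 36.0 m/s
Δx = v₀t + ½at² = 0·4 + 0.5·9·4² = 72.0 m

Phase 2 (coasting upward): v₀ = 36.0 m/s, a = -9.8 m/s².
v = v₀ + at → t = (0 − 36.0) / -9.8 = 3.67 s
v² = v₀² + 2aΔx → Δx = (0² − 36.0²)/(2·-9.8) = 66.1 m
Maximum height = 72.0 + 66.1 = 138 m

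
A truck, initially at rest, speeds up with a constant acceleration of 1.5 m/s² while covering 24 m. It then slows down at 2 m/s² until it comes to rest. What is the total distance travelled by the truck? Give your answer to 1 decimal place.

Phase 1 (accelerating): v₀ = 0 m/s, a = 1.5 m/s².
v² = v₀² + 2aΔx = 0² + 2·1.5·24 = 72.0 → v = 8.49 m/s
t = (v − v₀)/a = (8.49 − 0)/1.5 = 5.66 s

Phase 2 (decelerating): v₀ = 8.49 m/s, a = -2 m/s².
v = v₀ + at → t = (0 − 8.49) / -2 = 4.24 s
v² = v₀² + 2aΔx → Δx = (0² − 8.49²)/(2·-2) = 18.0 m
Total distance = 24.0 + 18.0 = 42.0 m

42.0 m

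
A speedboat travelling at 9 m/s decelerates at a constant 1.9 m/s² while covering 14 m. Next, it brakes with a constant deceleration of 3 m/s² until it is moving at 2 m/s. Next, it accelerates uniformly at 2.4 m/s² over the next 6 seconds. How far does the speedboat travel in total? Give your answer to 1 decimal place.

73.2 m

Phase 1 (decelerating): v₀ = 9.00 m/s, a = -1.9 m/s².
v² = v₀² + 2aΔx = 9.00² + 2·-1.9·14 = 27.8 → v = 5.27 m/s
t = (v − v₀)/a = (5.27 − 9.00)/-1.9 = 1.96 s

Phase 2 (decelerating): v₀ = 5.27 m/s, a = -3 m/s².
v = v₀ + at → t = (2 − 5.27) / -3 = 1.09 s
v² = v₀² + 2aΔx → Δx = (2² − 5.27²)/(2·-3) = 3.97 m

Phase 3 (accelerating): v₀ = 2.00 m/s, a = 2.4 m/s².
v = v₀ + at = 2.00 + (2.4)(6) = 16.4 m/s
Δx = v₀t + ½at² = 2.00·6 + 0.5·2.4·6² = 55.2 m
Total distance = 14.0 + 3.97 + 55.2 = 73.2 m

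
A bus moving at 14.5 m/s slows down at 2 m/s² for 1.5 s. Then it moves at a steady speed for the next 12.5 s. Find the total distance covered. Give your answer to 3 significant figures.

163 m

Phase 1 (decelerating): v₀ = 14.5 m/s, a = -2 m/s².
v = v₀ + at = 14.5 + (-2)(1.5) = 11.5 m/s
Δx = v₀t + ½at² = 14.5·1.5 + 0.5·-2·1.5² = 19.5 m

Phase 2 (constant speed): v₀ = 11.5 m/s, a = 0 m/s².
v = v₀ + at = 11.5 + (0)(12.5) = 11.5 m/s
Δx = v₀t + ½at² = 11.5·12.5 + 0.5·0·12.5² = 144 m
Total distance = 19.5 + 144 = 163 m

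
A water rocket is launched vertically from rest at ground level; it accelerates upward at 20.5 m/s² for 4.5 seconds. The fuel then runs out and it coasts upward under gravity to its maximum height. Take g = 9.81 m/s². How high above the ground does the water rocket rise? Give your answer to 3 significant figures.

Phase 1 (powered ascent): v₀ = 0 m/s, a = 20.5 m/s².
v = v₀ + at = 0 + (20.5)(4.5) = 92.2 m/s
Δx = v₀t + ½at² = 0·4.5 + 0.5·20.5·4.5² = 208 m

Phase 2 (coasting upward): v₀ = 92.2 m/s, a = -9.81 m/s².
v = v₀ + at → t = (0 − 92.2) / -9.81 = 9.40 s
v² = v₀² + 2aΔx → Δx = (0² − 92.2²)/(2·-9.81) = 434 m
Maximum height = 208 + 434 = 641 m

641 m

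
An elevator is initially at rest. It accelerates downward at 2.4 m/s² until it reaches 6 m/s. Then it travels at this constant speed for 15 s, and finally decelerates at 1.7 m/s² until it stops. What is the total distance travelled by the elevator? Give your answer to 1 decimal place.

Phase 1 (accelerating): v₀ = 0 m/s, a = 2.4 m/s².
v = v₀ + at → t = (6 − 0) / 2.4 = 2.50 s
v² = v₀² + 2aΔx → Δx = (6² − 0²)/(2·2.4) = 7.50 m

Phase 2 (constant speed): v₀ = 6.00 m/s, a = 0 m/s².
v = v₀ + at = 6.00 + (0)(15) = 6.00 m/s
Δx = v₀t + ½at² = 6.00·15 + 0.5·0·15² = 90.0 m

Phase 3 (decelerating): v₀ = 6.00 m/s, a = -1.7 m/s².
v = v₀ + at → t = (0 − 6.00) / -1.7 = 3.53 s
v² = v₀² + 2aΔx → Δx = (0² − 6.00²)/(2·-1.7) = 10.6 m
Total distance = 7.50 + 90.0 + 10.6 = 108 m

108.1 m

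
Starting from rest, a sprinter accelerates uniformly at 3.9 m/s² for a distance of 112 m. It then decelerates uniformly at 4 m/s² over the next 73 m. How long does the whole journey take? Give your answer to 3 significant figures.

Phase 1 (accelerating): v₀ = 0 m/s, a = 3.9 m/s².
v² = v₀² + 2aΔx = 0² + 2·3.9·112 = 874 → v = 29.6 m/s
t = (v − v₀)/a = (29.6 − 0)/3.9 = 7.58 s

Phase 2 (decelerating): v₀ = 29.6 m/s, a = -4 m/s².
v² = v₀² + 2aΔx = 29.6² + 2·-4·73 = 290 → v = 17.0 m/s
t = (v − v₀)/a = (17.0 − 29.6)/-4 = 3.13 s
Total time = 7.58 + 3.13 = 10.7 s

10.7 s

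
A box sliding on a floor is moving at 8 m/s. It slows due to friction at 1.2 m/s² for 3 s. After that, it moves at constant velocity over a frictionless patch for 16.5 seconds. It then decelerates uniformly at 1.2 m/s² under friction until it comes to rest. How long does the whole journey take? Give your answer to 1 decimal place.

23.2 s

Phase 1 (decelerating): v₀ = 8.00 m/s, a = -1.2 m/s².
v = v₀ + at = 8.00 + (-1.2)(3) = 4.40 m/s
Δx = v₀t + ½at² = 8.00·3 + 0.5·-1.2·3² = 18.6 m

Phase 2 (constant speed): v₀ = 4.40 m/s, a = 0 m/s².
v = v₀ + at = 4.40 + (0)(16.5) = 4.40 m/s
Δx = v₀t + ½at² = 4.40·16.5 + 0.5·0·16.5² = 72.6 m

Phase 3 (decelerating): v₀ = 4.40 m/s, a = -1.2 m/s².
v = v₀ + at → t = (0 − 4.40) / -1.2 = 3.67 s
v² = v₀² + 2aΔx → Δx = (0² − 4.40²)/(2·-1.2) = 8.07 m
Total time = 3.00 + 16.5 + 3.67 = 23.2 s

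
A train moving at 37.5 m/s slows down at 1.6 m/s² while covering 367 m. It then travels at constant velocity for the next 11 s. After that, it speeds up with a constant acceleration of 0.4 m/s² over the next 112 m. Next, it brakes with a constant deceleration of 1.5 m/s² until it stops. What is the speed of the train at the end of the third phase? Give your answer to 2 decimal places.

17.93 m/s

Phase 1 (decelerating): v₀ = 37.5 m/s, a = -1.6 m/s².
v² = v₀² + 2aΔx = 37.5² + 2·-1.6·367 = 232 → v = 15.2 m/s
t = (v − v₀)/a = (15.2 − 37.5)/-1.6 = 13.9 s

Phase 2 (constant speed): v₀ = 15.2 m/s, a = 0 m/s².
v = v₀ + at = 15.2 + (0)(11) = 15.2 m/s
Δx = v₀t + ½at² = 15.2·11 + 0.5·0·11² = 167 m

Phase 3 (accelerating): v₀ = 15.2 m/s, a = 0.4 m/s².
v² = v₀² + 2aΔx = 15.2² + 2·0.4·112 = 321 → v = 17.9 m/s
t = (v − v₀)/a = (17.9 − 15.2)/0.4 = 6.76 s
Speed at end of phase 3 = 17.9 m/s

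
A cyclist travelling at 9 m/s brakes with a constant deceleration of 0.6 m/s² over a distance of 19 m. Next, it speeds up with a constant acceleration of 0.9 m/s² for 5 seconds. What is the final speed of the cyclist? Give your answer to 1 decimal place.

Phase 1 (decelerating): v₀ = 9.00 m/s, a = -0.6 m/s².
v² = v₀² + 2aΔx = 9.00² + 2·-0.6·19 = 58.2 → v = 7.63 m/s
t = (v − v₀)/a = (7.63 − 9.00)/-0.6 = 2.29 s

Phase 2 (accelerating): v₀ = 7.63 m/s, a = 0.9 m/s².
v = v₀ + at = 7.63 + (0.9)(5) = 12.1 m/s
Δx = v₀t + ½at² = 7.63·5 + 0.5·0.9·5² = 49.4 m
Final speed = 12.1 m/s

12.1 m/s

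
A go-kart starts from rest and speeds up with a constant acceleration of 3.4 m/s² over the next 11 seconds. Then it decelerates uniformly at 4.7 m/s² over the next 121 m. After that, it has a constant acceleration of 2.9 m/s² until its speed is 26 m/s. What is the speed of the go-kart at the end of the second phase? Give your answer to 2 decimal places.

Phase 1 (accelerating): v₀ = 0 m/s, a = 3.4 m/s².
v = v₀ + at = 0 + (3.4)(11) = 37.4 m/s
Δx = v₀t + ½at² = 0·11 + 0.5·3.4·11² = 206 m

Phase 2 (decelerating): v₀ = 37.4 m/s, a = -4.7 m/s².
v² = v₀² + 2aΔx = 37.4² + 2·-4.7·121 = 261 → v = 16.2 m/s
t = (v − v₀)/a = (16.2 − 37.4)/-4.7 = 4.52 s
Speed at end of phase 2 = 16.2 m/s

16.17 m/s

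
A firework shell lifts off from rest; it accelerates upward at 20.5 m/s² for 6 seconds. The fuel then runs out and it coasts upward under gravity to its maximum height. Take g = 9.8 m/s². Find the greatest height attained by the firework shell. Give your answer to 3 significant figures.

1140 m

Phase 1 (powered ascent): v₀ = 0 m/s, a = 20.5 m/s².
v = v₀ + at = 0 + (20.5)(6) = 123 m/s
Δx = v₀t + ½at² = 0·6 + 0.5·20.5·6² = 369 m

Phase 2 (coasting upward): v₀ = 123 m/s, a = -9.8 m/s².
v = v₀ + at → t = (0 − 123) / -9.8 = 12.6 s
v² = v₀² + 2aΔx → Δx = (0² − 123²)/(2·-9.8) = 772 m
Maximum height = 369 + 772 = 1140 m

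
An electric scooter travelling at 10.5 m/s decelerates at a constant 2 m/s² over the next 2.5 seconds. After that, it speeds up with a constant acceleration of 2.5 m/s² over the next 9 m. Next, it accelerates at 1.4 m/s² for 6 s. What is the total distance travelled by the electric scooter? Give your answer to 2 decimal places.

106.25 m

Phase 1 (decelerating): v₀ = 10.5 m/s, a = -2 m/s².
v = v₀ + at = 10.5 + (-2)(2.5) = 5.50 m/s
Δx = v₀t + ½at² = 10.5·2.5 + 0.5·-2·2.5² = 20.0 m

Phase 2 (accelerating): v₀ = 5.50 m/s, a = 2.5 m/s².
v² = v₀² + 2aΔx = 5.50² + 2·2.5·9 = 75.2 → v = 8.67 m/s
t = (v − v₀)/a = (8.67 − 5.50)/2.5 = 1.27 s

Phase 3 (accelerating): v₀ = 8.67 m/s, a = 1.4 m/s².
v = v₀ + at = 8.67 + (1.4)(6) = 17.1 m/s
Δx = v₀t + ½at² = 8.67·6 + 0.5·1.4·6² = 77.2 m
Total distance = 20.0 + 9.00 + 77.2 = 106 m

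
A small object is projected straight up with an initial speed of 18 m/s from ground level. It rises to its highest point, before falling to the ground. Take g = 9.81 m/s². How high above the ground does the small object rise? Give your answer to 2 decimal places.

Phase 1 (rising): v₀ = 18.0 m/s, a = -9.81 m/s².
v = v₀ + at → t = (0 − 18.0) / -9.81 = 1.83 s
v² = v₀² + 2aΔx → Δx = (0² − 18.0²)/(2·-9.81) = 16.5 m
Maximum height = 16.5 m

16.51 m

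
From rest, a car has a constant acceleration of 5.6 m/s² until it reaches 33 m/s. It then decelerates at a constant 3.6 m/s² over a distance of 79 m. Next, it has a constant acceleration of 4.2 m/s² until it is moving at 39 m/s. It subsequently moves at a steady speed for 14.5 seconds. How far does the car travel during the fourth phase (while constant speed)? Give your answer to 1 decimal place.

565.5 m

Phase 1 (accelerating): v₀ = 0 m/s, a = 5.6 m/s².
v = v₀ + at → t = (33 − 0) / 5.6 = 5.89 s
v² = v₀² + 2aΔx → Δx = (33² − 0²)/(2·5.6) = 97.2 m

Phase 2 (decelerating): v₀ = 33.0 m/s, a = -3.6 m/s².
v² = v₀² + 2aΔx = 33.0² + 2·-3.6·79 = 520 → v = 22.8 m/s
t = (v − v₀)/a = (22.8 − 33.0)/-3.6 = 2.83 s

Phase 3 (accelerating): v₀ = 22.8 m/s, a = 4.2 m/s².
v = v₀ + at → t = (39 − 22.8) / 4.2 = 3.86 s
v² = v₀² + 2aΔx → Δx = (39² − 22.8²)/(2·4.2) = 119 m

Phase 4 (constant speed): v₀ = 39.0 m/s, a = 0 m/s².
v = v₀ + at = 39.0 + (0)(14.5) = 39.0 m/s
Δx = v₀t + ½at² = 39.0·14.5 + 0.5·0·14.5² = 566 m
Distance in phase 4 = 566 m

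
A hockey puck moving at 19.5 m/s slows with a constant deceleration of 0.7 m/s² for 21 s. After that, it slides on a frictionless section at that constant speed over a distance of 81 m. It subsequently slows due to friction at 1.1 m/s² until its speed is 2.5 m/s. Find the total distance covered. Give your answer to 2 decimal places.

343.78 m

Phase 1 (decelerating): v₀ = 19.5 m/s, a = -0.7 m/s².
v = v₀ + at = 19.5 + (-0.7)(21) = 4.80 m/s
Δx = v₀t + ½at² = 19.5·21 + 0.5·-0.7·21² = 255 m

Phase 2 (constant speed): v₀ = 4.80 m/s, a = 0 m/s².
Constant speed: t = d/v = 81/4.80 = 16.9 s

Phase 3 (decelerating): v₀ = 4.80 m/s, a = -1.1 m/s².
v = v₀ + at → t = (2.5 − 4.80) / -1.1 = 2.09 s
v² = v₀² + 2aΔx → Δx = (2.5² − 4.80²)/(2·-1.1) = 7.63 m
Total distance = 255 + 81.0 + 7.63 = 344 m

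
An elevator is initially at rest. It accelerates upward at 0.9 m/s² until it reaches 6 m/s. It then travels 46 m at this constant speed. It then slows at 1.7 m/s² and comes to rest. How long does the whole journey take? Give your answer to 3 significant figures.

Phase 1 (accelerating): v₀ = 0 m/s, a = 0.9 m/s².
v = v₀ + at → t = (6 − 0) / 0.9 = 6.67 s
v² = v₀² + 2aΔx → Δx = (6² − 0²)/(2·0.9) = 20.0 m

Phase 2 (constant speed): v₀ = 6.00 m/s, a = 0 m/s².
Constant speed: t = d/v = 46/6.00 = 7.67 s

Phase 3 (decelerating): v₀ = 6.00 m/s, a = -1.7 m/s².
v = v₀ + at → t = (0 − 6.00) / -1.7 = 3.53 s
v² = v₀² + 2aΔx → Δx = (0² − 6.00²)/(2·-1.7) = 10.6 m
Total time = 6.67 + 7.67 + 3.53 = 17.9 s

17.9 s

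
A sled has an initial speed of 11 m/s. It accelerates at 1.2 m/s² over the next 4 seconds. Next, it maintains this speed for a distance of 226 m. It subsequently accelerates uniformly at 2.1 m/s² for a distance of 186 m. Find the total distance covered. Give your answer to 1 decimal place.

Phase 1 (accelerating): v₀ = 11.0 m/s, a = 1.2 m/s².
v = v₀ + at = 11.0 + (1.2)(4) = 15.8 m/s
Δx = v₀t + ½at² = 11.0·4 + 0.5·1.2·4² = 53.6 m

Phase 2 (constant speed): v₀ = 15.8 m/s, a = 0 m/s².
Constant speed: t = d/v = 226/15.8 = 14.3 s

Phase 3 (accelerating): v₀ = 15.8 m/s, a = 2.1 m/s².
v² = v₀² + 2aΔx = 15.8² + 2·2.1·186 = 1030 → v = 32.1 m/s
t = (v − v₀)/a = (32.1 − 15.8)/2.1 = 7.77 s
Total distance = 53.6 + 226 + 186 = 466 m

465.6 m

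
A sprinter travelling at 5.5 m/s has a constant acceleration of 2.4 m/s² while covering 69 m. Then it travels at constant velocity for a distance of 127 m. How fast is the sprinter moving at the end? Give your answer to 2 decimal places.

Phase 1 (accelerating): v₀ = 5.50 m/s, a = 2.4 m/s².
v² = v₀² + 2aΔx = 5.50² + 2·2.4·69 = 361 → v = 19.0 m/s
t = (v − v₀)/a = (19.0 − 5.50)/2.4 = 5.63 s

Phase 2 (constant speed): v₀ = 19.0 m/s, a = 0 m/s².
Constant speed: t = d/v = 127/19.0 = 6.68 s
Final speed = 19.0 m/s

19.01 m/s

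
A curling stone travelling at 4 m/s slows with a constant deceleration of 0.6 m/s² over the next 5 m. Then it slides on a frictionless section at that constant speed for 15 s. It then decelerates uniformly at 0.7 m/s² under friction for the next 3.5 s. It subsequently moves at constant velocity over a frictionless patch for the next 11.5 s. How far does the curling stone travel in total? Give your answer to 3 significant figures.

67.4 m

Phase 1 (decelerating): v₀ = 4.00 m/s, a = -0.6 m/s².
v² = v₀² + 2aΔx = 4.00² + 2·-0.6·5 = 10.0 → v = 3.16 m/s
t = (v − v₀)/a = (3.16 − 4.00)/-0.6 = 1.40 s

Phase 2 (constant speed): v₀ = 3.16 m/s, a = 0 m/s².
v = v₀ + at = 3.16 + (0)(15) = 3.16 m/s
Δx = v₀t + ½at² = 3.16·15 + 0.5·0·15² = 47.4 m

Phase 3 (decelerating): v₀ = 3.16 m/s, a = -0.7 m/s².
v = v₀ + at = 3.16 + (-0.7)(3.5) = 0.712 m/s
Δx = v₀t + ½at² = 3.16·3.5 + 0.5·-0.7·3.5² = 6.78 m

Phase 4 (constant speed): v₀ = 0.712 m/s, a = 0 m/s².
v = v₀ + at = 0.712 + (0)(11.5) = 0.712 m/s
Δx = v₀t + ½at² = 0.712·11.5 + 0.5·0·11.5² = 8.19 m
Total distance = 5.00 + 47.4 + 6.78 + 8.19 = 67.4 m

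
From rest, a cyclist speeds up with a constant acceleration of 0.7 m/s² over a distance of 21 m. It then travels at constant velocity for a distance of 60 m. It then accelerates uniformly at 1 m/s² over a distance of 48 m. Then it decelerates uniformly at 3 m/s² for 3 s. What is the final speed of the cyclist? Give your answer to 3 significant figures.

2.20 m/s

Phase 1 (accelerating): v₀ = 0 m/s, a = 0.7 m/s².
v² = v₀² + 2aΔx = 0² + 2·0.7·21 = 29.4 → v = 5.42 m/s
t = (v − v₀)/a = (5.42 − 0)/0.7 = 7.75 s

Phase 2 (constant speed): v₀ = 5.42 m/s, a = 0 m/s².
Constant speed: t = d/v = 60/5.42 = 11.1 s

Phase 3 (accelerating): v₀ = 5.42 m/s, a = 1 m/s².
v² = v₀² + 2aΔx = 5.42² + 2·1·48 = 125 → v = 11.2 m/s
t = (v − v₀)/a = (11.2 − 5.42)/1 = 5.78 s

Phase 4 (decelerating): v₀ = 11.2 m/s, a = -3 m/s².
v = v₀ + at = 11.2 + (-3)(3) = 2.20 m/s
Δx = v₀t + ½at² = 11.2·3 + 0.5·-3·3² = 20.1 m
Final speed = 2.20 m/s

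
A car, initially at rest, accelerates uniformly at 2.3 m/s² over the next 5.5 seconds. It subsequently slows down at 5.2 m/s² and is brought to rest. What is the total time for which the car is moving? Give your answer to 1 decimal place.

Phase 1 (accelerating): v₀ = 0 m/s, a = 2.3 m/s².
v = v₀ + at = 0 + (2.3)(5.5) = 12.6 m/s
Δx = v₀t + ½at² = 0·5.5 + 0.5·2.3·5.5² = 34.8 m

Phase 2 (decelerating): v₀ = 12.6 m/s, a = -5.2 m/s².
v = v₀ + at → t = (0 − 12.6) / -5.2 = 2.43 s
v² = v₀² + 2aΔx → Δx = (0² − 12.6²)/(2·-5.2) = 15.4 m
Total time = 5.50 + 2.43 = 7.93 s

7.9 s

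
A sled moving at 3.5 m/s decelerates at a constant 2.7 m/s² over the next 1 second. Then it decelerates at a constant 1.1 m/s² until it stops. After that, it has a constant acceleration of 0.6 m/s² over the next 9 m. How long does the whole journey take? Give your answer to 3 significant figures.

7.20 s

Phase 1 (decelerating): v₀ = 3.50 m/s, a = -2.7 m/s².
v = v₀ + at = 3.50 + (-2.7)(1) = 0.800 m/s
Δx = v₀t + ½at² = 3.50·1 + 0.5·-2.7·1² = 2.15 m

Phase 2 (decelerating): v₀ = 0.800 m/s, a = -1.1 m/s².
v = v₀ + at → t = (0 − 0.800) / -1.1 = 0.727 s
v² = v₀² + 2aΔx → Δx = (0² − 0.800²)/(2·-1.1) = 0.291 m

Phase 3 (accelerating): v₀ = 0 m/s, a = 0.6 m/s².
v² = v₀² + 2aΔx = 0² + 2·0.6·9 = 10.8 → v = 3.29 m/s
t = (v − v₀)/a = (3.29 − 0)/0.6 = 5.48 s
Total time = 1.00 + 0.727 + 5.48 = 7.20 s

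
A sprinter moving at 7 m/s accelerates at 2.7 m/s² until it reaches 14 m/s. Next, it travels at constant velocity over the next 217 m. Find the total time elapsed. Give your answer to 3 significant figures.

18.1 s

Phase 1 (accelerating): v₀ = 7.00 m/s, a = 2.7 m/s².
v = v₀ + at → t = (14 − 7.00) / 2.7 = 2.59 s
v² = v₀² + 2aΔx → Δx = (14² − 7.00²)/(2·2.7) = 27.2 m

Phase 2 (constant speed): v₀ = 14.0 m/s, a = 0 m/s².
Constant speed: t = d/v = 217/14.0 = 15.5 s
Total time = 2.59 + 15.5 = 18.1 s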